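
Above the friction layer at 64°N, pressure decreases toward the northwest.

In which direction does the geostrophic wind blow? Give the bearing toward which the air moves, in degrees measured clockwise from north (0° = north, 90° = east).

The pressure-gradient force points toward the northwest (bearing 315°).
Geostrophic balance: in the Northern Hemisphere the Coriolis force deflects motion to the right, so the geostrophic wind blows 90° to the right of the pressure-gradient force (low pressure on the left).
Rotating 315° by 90° clockwise gives 045° — the wind blows toward the northeast.

045°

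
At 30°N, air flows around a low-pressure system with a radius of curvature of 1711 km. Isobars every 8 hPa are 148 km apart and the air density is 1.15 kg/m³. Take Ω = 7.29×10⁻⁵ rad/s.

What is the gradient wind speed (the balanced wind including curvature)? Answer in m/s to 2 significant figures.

47 m/s

Coriolis parameter at 30°N:
f = 2Ω sin φ = 2 × 7.29×10⁻⁵ × sin 30° = 7.29×10⁻⁵ s⁻¹
Pressure gradient: |∂P/∂n| = 800 Pa / 148000 m = 5.41×10⁻³ Pa/m
Geostrophic speed: V_g = |∂P/∂n|/(fρ) = 5.41×10⁻³/(7.29×10⁻⁵ × 1.15) = 64.5 m/s
Around a low, centrifugal force acts outward with Coriolis, so pressure-gradient force balances both:
(1/ρ)|∂P/∂n| = fV + V²/R  →  V² + fR·V − fR·V_g = 0
With fR = 7.29×10⁻⁵ × 1711×10³ m = 125 m/s:
V = [−fR + √((fR)² + 4 fR V_g)]/2 = [−125 + √(125² + 4×125×64.5)]/2 = 46.9 m/s
Subgeostrophic (V < V_g = 64.5 m/s), as expected around a low.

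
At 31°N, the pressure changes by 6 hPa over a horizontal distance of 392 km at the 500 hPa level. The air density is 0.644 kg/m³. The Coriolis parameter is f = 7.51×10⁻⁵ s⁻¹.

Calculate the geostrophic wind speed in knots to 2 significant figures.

Pressure gradient: |∂P/∂n| = 600 Pa / 392000 m = 1.53×10⁻³ Pa/m
Geostrophic balance (pressure-gradient force = Coriolis force):
V_g = (1/(fρ)) |∂P/∂n| = 1.53×10⁻³ / (7.51×10⁻⁵ × 0.644) = 31.6 m/s
Converting: 31.6 m/s × 1.944 = 62 knots

62 knots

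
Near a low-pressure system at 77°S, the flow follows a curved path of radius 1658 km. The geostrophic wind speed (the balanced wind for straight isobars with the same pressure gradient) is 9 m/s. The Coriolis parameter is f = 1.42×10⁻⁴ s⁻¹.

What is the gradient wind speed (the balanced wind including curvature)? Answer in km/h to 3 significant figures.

31.2 km/h

Around a low, centrifugal force acts outward with Coriolis, so pressure-gradient force balances both:
(1/ρ)|∂P/∂n| = fV + V²/R  →  V² + fR·V − fR·V_g = 0
With fR = 1.42×10⁻⁴ × 1658×10³ m = 235 m/s:
V = [−fR + √((fR)² + 4 fR V_g)]/2 = [−235 + √(235² + 4×235×9)]/2 = 8.68 m/s
Subgeostrophic (V < V_g = 9 m/s), as expected around a low.
Converting: 8.68 m/s × 3.6 = 31.2 km/h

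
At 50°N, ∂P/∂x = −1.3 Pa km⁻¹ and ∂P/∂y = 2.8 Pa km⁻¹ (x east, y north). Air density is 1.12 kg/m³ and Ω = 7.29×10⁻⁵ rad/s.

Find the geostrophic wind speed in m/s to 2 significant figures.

Coriolis parameter at 50°N:
f = 2Ω sin φ = 2 × 7.29×10⁻⁵ × sin 50° = 1.12×10⁻⁴ s⁻¹
Component geostrophic relations (x east, y north):
u_g = −(1/(fρ)) ∂P/∂y,  v_g = (1/(fρ)) ∂P/∂x
u_g = −(2.8×10⁻³)/(1.12×10⁻⁴ × 1.12) = −22.4 m/s;  v_g = (−1.3×10⁻³)/(1.12×10⁻⁴ × 1.12) = −10.4 m/s
|V_g| = √(u_g² + v_g²) = 24.7 m/s

25 m/s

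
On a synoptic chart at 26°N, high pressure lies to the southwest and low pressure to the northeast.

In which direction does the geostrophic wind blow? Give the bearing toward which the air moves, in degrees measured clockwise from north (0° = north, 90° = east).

The pressure-gradient force points toward the northeast (bearing 045°).
Geostrophic balance: in the Northern Hemisphere the Coriolis force deflects motion to the right, so the geostrophic wind blows 90° to the right of the pressure-gradient force (low pressure on the left).
Rotating 045° by 90° clockwise gives 135° — the wind blows toward the southeast.

135°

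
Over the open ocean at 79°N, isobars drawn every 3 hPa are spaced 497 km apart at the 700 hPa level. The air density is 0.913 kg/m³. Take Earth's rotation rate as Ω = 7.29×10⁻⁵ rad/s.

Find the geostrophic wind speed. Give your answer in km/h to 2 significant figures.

17 km/h

Coriolis parameter at 79°N:
f = 2Ω sin φ = 2 × 7.29×10⁻⁵ × sin 79° = 1.43×10⁻⁴ s⁻¹
Pressure gradient: |∂P/∂n| = 300 Pa / 497000 m = 6.04×10⁻⁴ Pa/m
Geostrophic balance (pressure-gradient force = Coriolis force):
V_g = (1/(fρ)) |∂P/∂n| = 6.04×10⁻⁴ / (1.43×10⁻⁴ × 0.913) = 4.62 m/s
Converting: 4.62 m/s × 3.6 = 17 km/h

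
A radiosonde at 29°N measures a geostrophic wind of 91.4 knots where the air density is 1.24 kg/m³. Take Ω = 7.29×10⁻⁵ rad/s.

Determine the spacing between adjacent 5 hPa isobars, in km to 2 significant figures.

Coriolis parameter at 29°N:
f = 2Ω sin φ = 2 × 7.29×10⁻⁵ × sin 29° = 7.07×10⁻⁵ s⁻¹
Wind speed in SI: 91.4 knots = 47.0 m/s
Geostrophic balance rearranged: |∂P/∂n| = f ρ V_g
|∂P/∂n| = 7.07×10⁻⁵ × 1.24 × 47.0 = 4.12×10⁻³ Pa/m
Isobar spacing: Δn = ΔP/|∂P/∂n| = 500 Pa / 4.12×10⁻³ Pa/m = 121321 m ≈ 120 km

120 km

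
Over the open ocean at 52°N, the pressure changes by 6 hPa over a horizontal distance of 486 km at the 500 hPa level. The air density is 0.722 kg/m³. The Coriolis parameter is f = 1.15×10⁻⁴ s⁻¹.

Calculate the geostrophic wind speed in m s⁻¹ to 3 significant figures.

14.9 m s⁻¹

Pressure gradient: |∂P/∂n| = 600 Pa / 486000 m = 1.23×10⁻³ Pa/m
Geostrophic balance (pressure-gradient force = Coriolis force):
V_g = (1/(fρ)) |∂P/∂n| = 1.23×10⁻³ / (1.15×10⁻⁴ × 0.722) = 14.9 m/s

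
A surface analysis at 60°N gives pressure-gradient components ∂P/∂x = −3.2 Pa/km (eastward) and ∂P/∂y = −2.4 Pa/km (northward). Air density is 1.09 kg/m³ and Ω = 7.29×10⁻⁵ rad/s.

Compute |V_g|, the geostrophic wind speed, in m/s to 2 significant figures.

Coriolis parameter at 60°N:
f = 2Ω sin φ = 2 × 7.29×10⁻⁵ × sin 60° = 1.26×10⁻⁴ s⁻¹
Component geostrophic relations (x east, y north):
u_g = −(1/(fρ)) ∂P/∂y,  v_g = (1/(fρ)) ∂P/∂x
u_g = −(−2.4×10⁻³)/(1.26×10⁻⁴ × 1.09) = 17.4 m/s;  v_g = (−3.2×10⁻³)/(1.26×10⁻⁴ × 1.09) = −23.3 m/s
|V_g| = √(u_g² + v_g²) = 29.1 m/s

29 m/s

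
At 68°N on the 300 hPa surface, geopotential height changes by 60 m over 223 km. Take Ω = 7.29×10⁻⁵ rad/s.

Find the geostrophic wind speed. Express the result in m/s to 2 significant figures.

Coriolis parameter at 68°N:
f = 2Ω sin φ = 2 × 7.29×10⁻⁵ × sin 68° = 1.35×10⁻⁴ s⁻¹
Height gradient: |∂Z/∂n| = 60 m / 223000 m = 2.69×10⁻⁴
On a pressure surface, geostrophic balance gives V_g = (g/f)|∂Z/∂n|:
V_g = 9.81 × 2.69×10⁻⁴ / 1.35×10⁻⁴ = 19.5 m/s

20 m/s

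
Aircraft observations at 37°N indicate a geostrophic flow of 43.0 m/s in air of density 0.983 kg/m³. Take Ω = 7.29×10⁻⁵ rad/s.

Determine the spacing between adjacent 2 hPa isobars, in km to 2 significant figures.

54 km

Coriolis parameter at 37°N:
f = 2Ω sin φ = 2 × 7.29×10⁻⁵ × sin 37° = 8.77×10⁻⁵ s⁻¹
Geostrophic balance rearranged: |∂P/∂n| = f ρ V_g
|∂P/∂n| = 8.77×10⁻⁵ × 0.983 × 43.0 = 3.71×10⁻³ Pa/m
Isobar spacing: Δn = ΔP/|∂P/∂n| = 200 Pa / 3.71×10⁻³ Pa/m = 53925 m ≈ 54 km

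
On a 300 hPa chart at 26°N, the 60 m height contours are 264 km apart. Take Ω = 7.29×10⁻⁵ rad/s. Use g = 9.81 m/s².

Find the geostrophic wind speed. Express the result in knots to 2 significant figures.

Coriolis parameter at 26°N:
f = 2Ω sin φ = 2 × 7.29×10⁻⁵ × sin 26° = 6.39×10⁻⁵ s⁻¹
Height gradient: |∂Z/∂n| = 60 m / 264000 m = 2.27×10⁻⁴
On a pressure surface, geostrophic balance gives V_g = (g/f)|∂Z/∂n|:
V_g = 9.81 × 2.27×10⁻⁴ / 6.39×10⁻⁵ = 34.9 m/s
Converting: 34.9 m/s × 1.944 = 68 knots

68 knots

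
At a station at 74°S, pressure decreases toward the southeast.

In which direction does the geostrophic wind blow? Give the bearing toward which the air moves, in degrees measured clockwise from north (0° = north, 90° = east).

045°

The pressure-gradient force points toward the southeast (bearing 135°).
Geostrophic balance: in the Southern Hemisphere the Coriolis force deflects motion to the left, so the geostrophic wind blows 90° to the left of the pressure-gradient force (low pressure on the right).
Rotating 135° by 90° counterclockwise gives 045° — the wind blows toward the northeast.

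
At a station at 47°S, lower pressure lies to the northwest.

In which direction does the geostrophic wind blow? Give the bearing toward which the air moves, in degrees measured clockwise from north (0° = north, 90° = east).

The pressure-gradient force points toward the northwest (bearing 315°).
Geostrophic balance: in the Southern Hemisphere the Coriolis force deflects motion to the left, so the geostrophic wind blows 90° to the left of the pressure-gradient force (low pressure on the right).
Rotating 315° by 90° counterclockwise gives 225° — the wind blows toward the southwest.

225°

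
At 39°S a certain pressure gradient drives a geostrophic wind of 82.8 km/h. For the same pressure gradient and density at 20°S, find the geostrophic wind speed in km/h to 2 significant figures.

150 km/h

With the same pressure gradient and density, V_g ∝ 1/f ∝ 1/sin φ.
V₂ = V₁ · sin φ₁ / sin φ₂ = 82.8 × sin 39° / sin 20°
V₂ = 82.8 × 0.6293/0.3420 = 150 km/h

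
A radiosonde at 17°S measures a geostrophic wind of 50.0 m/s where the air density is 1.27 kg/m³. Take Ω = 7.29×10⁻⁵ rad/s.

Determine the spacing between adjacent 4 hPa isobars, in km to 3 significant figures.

Coriolis parameter at 17°S:
f = 2Ω sin φ = 2 × 7.29×10⁻⁵ × sin 17° = 4.26×10⁻⁵ s⁻¹
Geostrophic balance rearranged: |∂P/∂n| = f ρ V_g
|∂P/∂n| = 4.26×10⁻⁵ × 1.27 × 50.0 = 2.71×10⁻³ Pa/m
Isobar spacing: Δn = ΔP/|∂P/∂n| = 400 Pa / 2.71×10⁻³ Pa/m = 147772 m ≈ 148 km

148 km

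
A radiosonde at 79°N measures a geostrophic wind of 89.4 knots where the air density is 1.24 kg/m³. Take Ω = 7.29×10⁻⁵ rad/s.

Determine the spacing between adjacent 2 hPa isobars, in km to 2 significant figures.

Coriolis parameter at 79°N:
f = 2Ω sin φ = 2 × 7.29×10⁻⁵ × sin 79° = 1.43×10⁻⁴ s⁻¹
Wind speed in SI: 89.4 knots = 46.0 m/s
Geostrophic balance rearranged: |∂P/∂n| = f ρ V_g
|∂P/∂n| = 1.43×10⁻⁴ × 1.24 × 46.0 = 8.16×10⁻³ Pa/m
Isobar spacing: Δn = ΔP/|∂P/∂n| = 200 Pa / 8.16×10⁻³ Pa/m = 24504 m ≈ 25 km

25 km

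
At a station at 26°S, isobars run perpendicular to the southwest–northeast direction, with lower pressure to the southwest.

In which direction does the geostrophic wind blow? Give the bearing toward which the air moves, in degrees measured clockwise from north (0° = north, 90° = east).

The pressure-gradient force points toward the southwest (bearing 225°).
Geostrophic balance: in the Southern Hemisphere the Coriolis force deflects motion to the left, so the geostrophic wind blows 90° to the left of the pressure-gradient force (low pressure on the right).
Rotating 225° by 90° counterclockwise gives 135° — the wind blows toward the southeast.

135°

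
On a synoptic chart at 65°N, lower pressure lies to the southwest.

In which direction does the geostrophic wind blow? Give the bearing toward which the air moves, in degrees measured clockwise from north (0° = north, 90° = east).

315°

The pressure-gradient force points toward the southwest (bearing 225°).
Geostrophic balance: in the Northern Hemisphere the Coriolis force deflects motion to the right, so the geostrophic wind blows 90° to the right of the pressure-gradient force (low pressure on the left).
Rotating 225° by 90° clockwise gives 315° — the wind blows toward the northwest.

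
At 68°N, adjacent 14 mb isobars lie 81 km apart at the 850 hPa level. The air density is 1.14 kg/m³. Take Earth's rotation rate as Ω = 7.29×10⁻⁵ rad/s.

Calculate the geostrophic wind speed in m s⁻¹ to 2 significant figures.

Coriolis parameter at 68°N:
f = 2Ω sin φ = 2 × 7.29×10⁻⁵ × sin 68° = 1.35×10⁻⁴ s⁻¹
Pressure gradient: |∂P/∂n| = 1400 Pa / 81000 m = 1.73×10⁻² Pa/m
Geostrophic balance (pressure-gradient force = Coriolis force):
V_g = (1/(fρ)) |∂P/∂n| = 1.73×10⁻² / (1.35×10⁻⁴ × 1.14) = 112 m/s

110 m s⁻¹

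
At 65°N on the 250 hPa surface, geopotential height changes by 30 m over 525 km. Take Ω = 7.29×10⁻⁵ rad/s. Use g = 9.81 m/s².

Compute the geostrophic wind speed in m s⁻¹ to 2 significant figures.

4.2 m s⁻¹

Coriolis parameter at 65°N:
f = 2Ω sin φ = 2 × 7.29×10⁻⁵ × sin 65° = 1.32×10⁻⁴ s⁻¹
Height gradient: |∂Z/∂n| = 30 m / 525000 m = 5.71×10⁻⁵
On a pressure surface, geostrophic balance gives V_g = (g/f)|∂Z/∂n|:
V_g = 9.81 × 5.71×10⁻⁵ / 1.32×10⁻⁴ = 4.24 m/s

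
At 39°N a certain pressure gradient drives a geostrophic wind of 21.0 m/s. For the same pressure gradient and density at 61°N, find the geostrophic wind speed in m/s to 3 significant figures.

15.1 m/s

With the same pressure gradient and density, V_g ∝ 1/f ∝ 1/sin φ.
V₂ = V₁ · sin φ₁ / sin φ₂ = 21.0 × sin 39° / sin 61°
V₂ = 21.0 × 0.6293/0.8746 = 15.1 m/s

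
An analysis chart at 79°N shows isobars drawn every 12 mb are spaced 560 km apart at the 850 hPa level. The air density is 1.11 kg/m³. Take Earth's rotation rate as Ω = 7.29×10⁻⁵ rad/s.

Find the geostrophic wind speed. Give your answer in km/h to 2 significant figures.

Coriolis parameter at 79°N:
f = 2Ω sin φ = 2 × 7.29×10⁻⁵ × sin 79° = 1.43×10⁻⁴ s⁻¹
Pressure gradient: |∂P/∂n| = 1200 Pa / 560000 m = 2.14×10⁻³ Pa/m
Geostrophic balance (pressure-gradient force = Coriolis force):
V_g = (1/(fρ)) |∂P/∂n| = 2.14×10⁻³ / (1.43×10⁻⁴ × 1.11) = 13.5 m/s
Converting: 13.5 m/s × 3.6 = 49 km/h

49 km/h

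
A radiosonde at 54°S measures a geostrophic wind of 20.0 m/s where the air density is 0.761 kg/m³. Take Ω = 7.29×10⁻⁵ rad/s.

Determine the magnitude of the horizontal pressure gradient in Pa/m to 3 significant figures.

1.80×10⁻³ Pa/m

Coriolis parameter at 54°S:
f = 2Ω sin φ = 2 × 7.29×10⁻⁵ × sin 54° = 1.18×10⁻⁴ s⁻¹
Geostrophic balance rearranged: |∂P/∂n| = f ρ V_g
|∂P/∂n| = 1.18×10⁻⁴ × 0.761 × 20.0 = 1.80×10⁻³ Pa/m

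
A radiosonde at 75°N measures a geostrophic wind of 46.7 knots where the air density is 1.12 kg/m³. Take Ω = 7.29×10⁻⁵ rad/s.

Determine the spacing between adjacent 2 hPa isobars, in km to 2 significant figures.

Coriolis parameter at 75°N:
f = 2Ω sin φ = 2 × 7.29×10⁻⁵ × sin 75° = 1.41×10⁻⁴ s⁻¹
Wind speed in SI: 46.7 knots = 24.0 m/s
Geostrophic balance rearranged: |∂P/∂n| = f ρ V_g
|∂P/∂n| = 1.41×10⁻⁴ × 1.12 × 24.0 = 3.79×10⁻³ Pa/m
Isobar spacing: Δn = ΔP/|∂P/∂n| = 200 Pa / 3.79×10⁻³ Pa/m = 52778 m ≈ 53 km

53 km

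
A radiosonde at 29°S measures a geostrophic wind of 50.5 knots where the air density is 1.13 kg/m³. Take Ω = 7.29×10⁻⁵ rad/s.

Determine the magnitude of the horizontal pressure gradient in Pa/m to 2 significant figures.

2.1×10⁻³ Pa/m

Coriolis parameter at 29°S:
f = 2Ω sin φ = 2 × 7.29×10⁻⁵ × sin 29° = 7.07×10⁻⁵ s⁻¹
Wind speed in SI: 50.5 knots = 26.0 m/s
Geostrophic balance rearranged: |∂P/∂n| = f ρ V_g
|∂P/∂n| = 7.07×10⁻⁵ × 1.13 × 26.0 = 2.08×10⁻³ Pa/m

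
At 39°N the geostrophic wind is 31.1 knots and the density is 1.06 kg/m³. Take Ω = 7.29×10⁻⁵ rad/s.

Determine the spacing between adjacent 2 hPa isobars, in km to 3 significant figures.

Coriolis parameter at 39°N:
f = 2Ω sin φ = 2 × 7.29×10⁻⁵ × sin 39° = 9.18×10⁻⁵ s⁻¹
Wind speed in SI: 31.1 knots = 16.0 m/s
Geostrophic balance rearranged: |∂P/∂n| = f ρ V_g
|∂P/∂n| = 9.18×10⁻⁵ × 1.06 × 16.0 = 1.56×10⁻³ Pa/m
Isobar spacing: Δn = ΔP/|∂P/∂n| = 200 Pa / 1.56×10⁻³ Pa/m = 128528 m ≈ 129 km

129 km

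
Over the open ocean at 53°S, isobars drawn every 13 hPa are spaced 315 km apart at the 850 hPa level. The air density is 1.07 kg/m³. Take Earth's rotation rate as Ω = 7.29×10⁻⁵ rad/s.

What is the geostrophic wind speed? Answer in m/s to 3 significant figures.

33.1 m/s

Coriolis parameter at 53°S:
f = 2Ω sin φ = 2 × 7.29×10⁻⁵ × sin 53° = 1.16×10⁻⁴ s⁻¹
Pressure gradient: |∂P/∂n| = 1300 Pa / 315000 m = 4.13×10⁻³ Pa/m
Geostrophic balance (pressure-gradient force = Coriolis force):
V_g = (1/(fρ)) |∂P/∂n| = 4.13×10⁻³ / (1.16×10⁻⁴ × 1.07) = 33.1 m/s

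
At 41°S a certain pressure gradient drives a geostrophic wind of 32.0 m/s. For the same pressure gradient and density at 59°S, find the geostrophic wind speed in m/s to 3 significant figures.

24.5 m/s

With the same pressure gradient and density, V_g ∝ 1/f ∝ 1/sin φ.
V₂ = V₁ · sin φ₁ / sin φ₂ = 32.0 × sin 41° / sin 59°
V₂ = 32.0 × 0.6561/0.8572 = 24.5 m/s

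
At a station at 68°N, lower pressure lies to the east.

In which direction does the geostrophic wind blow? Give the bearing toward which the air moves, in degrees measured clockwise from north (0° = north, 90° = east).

The pressure-gradient force points toward the east (bearing 090°).
Geostrophic balance: in the Northern Hemisphere the Coriolis force deflects motion to the right, so the geostrophic wind blows 90° to the right of the pressure-gradient force (low pressure on the left).
Rotating 090° by 90° clockwise gives 180° — the wind blows toward the south.

180°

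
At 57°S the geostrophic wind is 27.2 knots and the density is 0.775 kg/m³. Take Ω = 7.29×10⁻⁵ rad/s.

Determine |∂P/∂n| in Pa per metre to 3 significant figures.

1.33×10⁻³ Pa/m

Coriolis parameter at 57°S:
f = 2Ω sin φ = 2 × 7.29×10⁻⁵ × sin 57° = 1.22×10⁻⁴ s⁻¹
Wind speed in SI: 27.2 knots = 14.0 m/s
Geostrophic balance rearranged: |∂P/∂n| = f ρ V_g
|∂P/∂n| = 1.22×10⁻⁴ × 0.775 × 14.0 = 1.33×10⁻³ Pa/m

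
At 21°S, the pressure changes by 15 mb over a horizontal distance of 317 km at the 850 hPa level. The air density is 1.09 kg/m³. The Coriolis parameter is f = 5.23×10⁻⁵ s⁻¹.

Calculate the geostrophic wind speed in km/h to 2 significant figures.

Pressure gradient: |∂P/∂n| = 1500 Pa / 317000 m = 4.73×10⁻³ Pa/m
Geostrophic balance (pressure-gradient force = Coriolis force):
V_g = (1/(fρ)) |∂P/∂n| = 4.73×10⁻³ / (5.23×10⁻⁵ × 1.09) = 83.0 m/s
Converting: 83.0 m/s × 3.6 = 300 km/h

300 km/h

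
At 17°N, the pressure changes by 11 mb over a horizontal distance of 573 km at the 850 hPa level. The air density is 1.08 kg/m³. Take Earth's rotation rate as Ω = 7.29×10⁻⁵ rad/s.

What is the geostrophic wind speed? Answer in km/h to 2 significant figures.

150 km/h

Coriolis parameter at 17°N:
f = 2Ω sin φ = 2 × 7.29×10⁻⁵ × sin 17° = 4.26×10⁻⁵ s⁻¹
Pressure gradient: |∂P/∂n| = 1100 Pa / 573000 m = 1.92×10⁻³ Pa/m
Geostrophic balance (pressure-gradient force = Coriolis force):
V_g = (1/(fρ)) |∂P/∂n| = 1.92×10⁻³ / (4.26×10⁻⁵ × 1.08) = 41.7 m/s
Converting: 41.7 m/s × 3.6 = 150 km/h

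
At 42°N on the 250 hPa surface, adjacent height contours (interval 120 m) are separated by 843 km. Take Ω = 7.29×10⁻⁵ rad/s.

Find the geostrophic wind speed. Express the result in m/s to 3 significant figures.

14.3 m/s

Coriolis parameter at 42°N:
f = 2Ω sin φ = 2 × 7.29×10⁻⁵ × sin 42° = 9.76×10⁻⁵ s⁻¹
Height gradient: |∂Z/∂n| = 120 m / 843000 m = 1.42×10⁻⁴
On a pressure surface, geostrophic balance gives V_g = (g/f)|∂Z/∂n|:
V_g = 9.81 × 1.42×10⁻⁴ / 9.76×10⁻⁵ = 14.3 m/s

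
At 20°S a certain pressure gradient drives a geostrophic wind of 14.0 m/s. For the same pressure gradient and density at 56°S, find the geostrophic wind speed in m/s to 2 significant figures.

With the same pressure gradient and density, V_g ∝ 1/f ∝ 1/sin φ.
V₂ = V₁ · sin φ₁ / sin φ₂ = 14.0 × sin 20° / sin 56°
V₂ = 14.0 × 0.3420/0.8290 = 5.8 m/s

5.8 m/s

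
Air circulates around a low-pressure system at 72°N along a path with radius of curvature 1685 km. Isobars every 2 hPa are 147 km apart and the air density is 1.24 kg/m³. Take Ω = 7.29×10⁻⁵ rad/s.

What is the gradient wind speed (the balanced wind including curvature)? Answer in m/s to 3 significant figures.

Coriolis parameter at 72°N:
f = 2Ω sin φ = 2 × 7.29×10⁻⁵ × sin 72° = 1.39×10⁻⁴ s⁻¹
Pressure gradient: |∂P/∂n| = 200 Pa / 147000 m = 1.36×10⁻³ Pa/m
Geostrophic speed: V_g = |∂P/∂n|/(fρ) = 1.36×10⁻³/(1.39×10⁻⁴ × 1.24) = 7.91 m/s
Around a low, centrifugal force acts outward with Coriolis, so pressure-gradient force balances both:
(1/ρ)|∂P/∂n| = fV + V²/R  →  V² + fR·V − fR·V_g = 0
With fR = 1.39×10⁻⁴ × 1685×10³ m = 234 m/s:
V = [−fR + √((fR)² + 4 fR V_g)]/2 = [−234 + √(234² + 4×234×7.91)]/2 = 7.66 m/s
Subgeostrophic (V < V_g = 7.91 m/s), as expected around a low.

7.66 m/s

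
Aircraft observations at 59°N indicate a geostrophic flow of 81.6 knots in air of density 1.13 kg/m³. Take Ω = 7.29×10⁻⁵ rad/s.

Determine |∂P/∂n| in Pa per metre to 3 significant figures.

Coriolis parameter at 59°N:
f = 2Ω sin φ = 2 × 7.29×10⁻⁵ × sin 59° = 1.25×10⁻⁴ s⁻¹
Wind speed in SI: 81.6 knots = 42.0 m/s
Geostrophic balance rearranged: |∂P/∂n| = f ρ V_g
|∂P/∂n| = 1.25×10⁻⁴ × 1.13 × 42.0 = 5.93×10⁻³ Pa/m

5.93×10⁻³ Pa/m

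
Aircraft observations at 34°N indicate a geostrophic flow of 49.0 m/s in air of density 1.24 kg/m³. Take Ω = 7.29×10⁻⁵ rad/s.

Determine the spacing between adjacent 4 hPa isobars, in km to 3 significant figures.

Coriolis parameter at 34°N:
f = 2Ω sin φ = 2 × 7.29×10⁻⁵ × sin 34° = 8.15×10⁻⁵ s⁻¹
Geostrophic balance rearranged: |∂P/∂n| = f ρ V_g
|∂P/∂n| = 8.15×10⁻⁵ × 1.24 × 49.0 = 4.95×10⁻³ Pa/m
Isobar spacing: Δn = ΔP/|∂P/∂n| = 400 Pa / 4.95×10⁻³ Pa/m = 80746 m ≈ 80.7 km

80.7 km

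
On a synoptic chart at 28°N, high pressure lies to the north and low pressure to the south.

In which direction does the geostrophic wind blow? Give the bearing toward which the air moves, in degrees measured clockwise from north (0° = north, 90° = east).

270°

The pressure-gradient force points toward the south (bearing 180°).
Geostrophic balance: in the Northern Hemisphere the Coriolis force deflects motion to the right, so the geostrophic wind blows 90° to the right of the pressure-gradient force (low pressure on the left).
Rotating 180° by 90° clockwise gives 270° — the wind blows toward the west.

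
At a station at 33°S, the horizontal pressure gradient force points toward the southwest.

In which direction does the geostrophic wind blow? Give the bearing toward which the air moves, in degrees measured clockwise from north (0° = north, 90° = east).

135°

The pressure-gradient force points toward the southwest (bearing 225°).
Geostrophic balance: in the Southern Hemisphere the Coriolis force deflects motion to the left, so the geostrophic wind blows 90° to the left of the pressure-gradient force (low pressure on the right).
Rotating 225° by 90° counterclockwise gives 135° — the wind blows toward the southeast.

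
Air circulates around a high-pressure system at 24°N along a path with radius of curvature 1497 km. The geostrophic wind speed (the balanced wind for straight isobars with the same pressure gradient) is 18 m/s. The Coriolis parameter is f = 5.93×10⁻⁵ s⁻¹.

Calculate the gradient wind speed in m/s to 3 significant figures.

25.1 m/s

Around a high, pressure-gradient force acts outward with centrifugal, so Coriolis balances both:
fV = (1/ρ)|∂P/∂n| + V²/R  →  V² − fR·V + fR·V_g = 0
With fR = 5.93×10⁻⁵ × 1497×10³ m = 88.8 m/s:
V = [fR − √((fR)² − 4 fR V_g)]/2 = [88.8 − √(88.8² − 4×88.8×18)]/2 = 25.1 m/s
Supergeostrophic (V > V_g = 18 m/s), as expected around a high.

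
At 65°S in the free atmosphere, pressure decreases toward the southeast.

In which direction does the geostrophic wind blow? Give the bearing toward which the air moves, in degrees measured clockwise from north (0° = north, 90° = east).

045°

The pressure-gradient force points toward the southeast (bearing 135°).
Geostrophic balance: in the Southern Hemisphere the Coriolis force deflects motion to the left, so the geostrophic wind blows 90° to the left of the pressure-gradient force (low pressure on the right).
Rotating 135° by 90° counterclockwise gives 045° — the wind blows toward the northeast.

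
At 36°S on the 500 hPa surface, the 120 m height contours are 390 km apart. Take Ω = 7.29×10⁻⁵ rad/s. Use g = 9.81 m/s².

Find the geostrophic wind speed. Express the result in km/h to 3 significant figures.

127 km/h

Coriolis parameter at 36°S:
f = 2Ω sin φ = 2 × 7.29×10⁻⁵ × sin 36° = 8.57×10⁻⁵ s⁻¹
Height gradient: |∂Z/∂n| = 120 m / 390000 m = 3.08×10⁻⁴
On a pressure surface, geostrophic balance gives V_g = (g/f)|∂Z/∂n|:
V_g = 9.81 × 3.08×10⁻⁴ / 8.57×10⁻⁵ = 35.2 m/s
Converting: 35.2 m/s × 3.6 = 127 km/h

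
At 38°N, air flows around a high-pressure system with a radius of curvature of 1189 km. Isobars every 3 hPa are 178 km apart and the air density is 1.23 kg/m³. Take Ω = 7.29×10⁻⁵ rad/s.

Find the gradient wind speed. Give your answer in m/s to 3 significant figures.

Coriolis parameter at 38°N:
f = 2Ω sin φ = 2 × 7.29×10⁻⁵ × sin 38° = 8.98×10⁻⁵ s⁻¹
Pressure gradient: |∂P/∂n| = 300 Pa / 178000 m = 1.69×10⁻³ Pa/m
Geostrophic speed: V_g = |∂P/∂n|/(fρ) = 1.69×10⁻³/(8.98×10⁻⁵ × 1.23) = 15.3 m/s
Around a high, pressure-gradient force acts outward with centrifugal, so Coriolis balances both:
fV = (1/ρ)|∂P/∂n| + V²/R  →  V² − fR·V + fR·V_g = 0
With fR = 8.98×10⁻⁵ × 1189×10³ m = 107 m/s:
V = [fR − √((fR)² − 4 fR V_g)]/2 = [107 − √(107² − 4×107×15.3)]/2 = 18.5 m/s
Supergeostrophic (V > V_g = 15.3 m/s), as expected around a high.

18.5 m/s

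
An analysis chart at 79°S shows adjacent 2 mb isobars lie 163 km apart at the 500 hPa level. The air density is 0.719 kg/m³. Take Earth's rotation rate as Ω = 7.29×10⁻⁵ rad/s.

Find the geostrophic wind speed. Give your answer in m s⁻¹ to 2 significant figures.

12 m s⁻¹

Coriolis parameter at 79°S:
f = 2Ω sin φ = 2 × 7.29×10⁻⁵ × sin 79° = 1.43×10⁻⁴ s⁻¹
Pressure gradient: |∂P/∂n| = 200 Pa / 163000 m = 1.23×10⁻³ Pa/m
Geostrophic balance (pressure-gradient force = Coriolis force):
V_g = (1/(fρ)) |∂P/∂n| = 1.23×10⁻³ / (1.43×10⁻⁴ × 0.719) = 11.9 m/s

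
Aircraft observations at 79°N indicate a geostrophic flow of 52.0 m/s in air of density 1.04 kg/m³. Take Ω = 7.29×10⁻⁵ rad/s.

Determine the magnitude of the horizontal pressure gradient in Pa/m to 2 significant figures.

Coriolis parameter at 79°N:
f = 2Ω sin φ = 2 × 7.29×10⁻⁵ × sin 79° = 1.43×10⁻⁴ s⁻¹
Geostrophic balance rearranged: |∂P/∂n| = f ρ V_g
|∂P/∂n| = 1.43×10⁻⁴ × 1.04 × 52.0 = 7.74×10⁻³ Pa/m

7.7×10⁻³ Pa/m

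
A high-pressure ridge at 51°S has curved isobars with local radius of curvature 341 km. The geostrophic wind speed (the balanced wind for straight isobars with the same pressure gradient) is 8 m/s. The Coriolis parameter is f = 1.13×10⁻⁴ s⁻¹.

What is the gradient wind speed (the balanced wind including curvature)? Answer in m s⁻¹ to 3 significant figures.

Around a high, pressure-gradient force acts outward with centrifugal, so Coriolis balances both:
fV = (1/ρ)|∂P/∂n| + V²/R  →  V² − fR·V + fR·V_g = 0
With fR = 1.13×10⁻⁴ × 341×10³ m = 38.5 m/s:
V = [fR − √((fR)² − 4 fR V_g)]/2 = [38.5 − √(38.5² − 4×38.5×8)]/2 = 11.3 m/s
Supergeostrophic (V > V_g = 8 m/s), as expected around a high.

11.3 m s⁻¹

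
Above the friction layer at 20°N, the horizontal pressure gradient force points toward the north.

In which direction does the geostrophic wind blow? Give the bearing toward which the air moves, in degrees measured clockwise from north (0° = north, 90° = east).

090°

The pressure-gradient force points toward the north (bearing 000°).
Geostrophic balance: in the Northern Hemisphere the Coriolis force deflects motion to the right, so the geostrophic wind blows 90° to the right of the pressure-gradient force (low pressure on the left).
Rotating 000° by 90° clockwise gives 090° — the wind blows toward the east.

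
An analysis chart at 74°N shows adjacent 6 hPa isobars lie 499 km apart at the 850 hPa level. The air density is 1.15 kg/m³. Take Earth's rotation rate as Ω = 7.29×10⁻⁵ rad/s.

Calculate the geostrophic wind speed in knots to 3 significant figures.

14.5 knots

Coriolis parameter at 74°N:
f = 2Ω sin φ = 2 × 7.29×10⁻⁵ × sin 74° = 1.40×10⁻⁴ s⁻¹
Pressure gradient: |∂P/∂n| = 600 Pa / 499000 m = 1.20×10⁻³ Pa/m
Geostrophic balance (pressure-gradient force = Coriolis force):
V_g = (1/(fρ)) |∂P/∂n| = 1.20×10⁻³ / (1.40×10⁻⁴ × 1.15) = 7.46 m/s
Converting: 7.46 m/s × 1.944 = 14.5 knots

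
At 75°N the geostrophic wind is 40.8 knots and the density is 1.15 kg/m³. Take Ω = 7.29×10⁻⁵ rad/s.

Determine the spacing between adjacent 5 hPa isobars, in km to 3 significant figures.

147 km

Coriolis parameter at 75°N:
f = 2Ω sin φ = 2 × 7.29×10⁻⁵ × sin 75° = 1.41×10⁻⁴ s⁻¹
Wind speed in SI: 40.8 knots = 21.0 m/s
Geostrophic balance rearranged: |∂P/∂n| = f ρ V_g
|∂P/∂n| = 1.41×10⁻⁴ × 1.15 × 21.0 = 3.40×10⁻³ Pa/m
Isobar spacing: Δn = ΔP/|∂P/∂n| = 500 Pa / 3.40×10⁻³ Pa/m = 147086 m ≈ 147 km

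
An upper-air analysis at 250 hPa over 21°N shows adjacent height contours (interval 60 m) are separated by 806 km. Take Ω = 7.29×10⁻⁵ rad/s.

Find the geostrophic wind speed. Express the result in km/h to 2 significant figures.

Coriolis parameter at 21°N:
f = 2Ω sin φ = 2 × 7.29×10⁻⁵ × sin 21° = 5.23×10⁻⁵ s⁻¹
Height gradient: |∂Z/∂n| = 60 m / 806000 m = 7.44×10⁻⁵
On a pressure surface, geostrophic balance gives V_g = (g/f)|∂Z/∂n|:
V_g = 9.81 × 7.44×10⁻⁵ / 5.23×10⁻⁵ = 14.0 m/s
Converting: 14.0 m/s × 3.6 = 50 km/h

50 km/h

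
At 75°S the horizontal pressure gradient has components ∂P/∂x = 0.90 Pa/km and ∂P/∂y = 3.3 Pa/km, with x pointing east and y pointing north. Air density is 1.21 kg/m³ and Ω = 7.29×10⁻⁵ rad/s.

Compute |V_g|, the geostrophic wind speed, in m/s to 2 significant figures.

20 m/s

Coriolis parameter at 75°S:
f = 2Ω sin φ = 2 × 7.29×10⁻⁵ × sin 75° = 1.41×10⁻⁴ s⁻¹
In the Southern Hemisphere f is negative: f = −1.41×10⁻⁴ s⁻¹.
Component geostrophic relations (x east, y north):
u_g = −(1/(fρ)) ∂P/∂y,  v_g = (1/(fρ)) ∂P/∂x
u_g = −(3.3×10⁻³)/(−1.41×10⁻⁴ × 1.21) = 19.4 m/s;  v_g = (0.90×10⁻³)/(−1.41×10⁻⁴ × 1.21) = −5.28 m/s
|V_g| = √(u_g² + v_g²) = 20.1 m/s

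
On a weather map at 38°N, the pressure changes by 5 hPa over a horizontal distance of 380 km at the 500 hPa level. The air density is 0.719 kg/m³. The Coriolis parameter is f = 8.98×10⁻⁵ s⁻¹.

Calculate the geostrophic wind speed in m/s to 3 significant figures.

20.4 m/s

Pressure gradient: |∂P/∂n| = 500 Pa / 380000 m = 1.32×10⁻³ Pa/m
Geostrophic balance (pressure-gradient force = Coriolis force):
V_g = (1/(fρ)) |∂P/∂n| = 1.32×10⁻³ / (8.98×10⁻⁵ × 0.719) = 20.4 m/s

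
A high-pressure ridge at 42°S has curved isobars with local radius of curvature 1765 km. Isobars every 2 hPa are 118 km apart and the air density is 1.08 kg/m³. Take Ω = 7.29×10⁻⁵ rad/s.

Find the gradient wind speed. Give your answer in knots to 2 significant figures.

35 knots

Coriolis parameter at 42°S:
f = 2Ω sin φ = 2 × 7.29×10⁻⁵ × sin 42° = 9.76×10⁻⁵ s⁻¹
Pressure gradient: |∂P/∂n| = 200 Pa / 118000 m = 1.69×10⁻³ Pa/m
Geostrophic speed: V_g = |∂P/∂n|/(fρ) = 1.69×10⁻³/(9.76×10⁻⁵ × 1.08) = 16.1 m/s
Around a high, pressure-gradient force acts outward with centrifugal, so Coriolis balances both:
fV = (1/ρ)|∂P/∂n| + V²/R  →  V² − fR·V + fR·V_g = 0
With fR = 9.76×10⁻⁵ × 1765×10³ m = 172 m/s:
V = [fR − √((fR)² − 4 fR V_g)]/2 = [172 − √(172² − 4×172×16.1)]/2 = 18 m/s
Supergeostrophic (V > V_g = 16.1 m/s), as expected around a high.
Converting: 18 m/s × 1.944 = 35 knots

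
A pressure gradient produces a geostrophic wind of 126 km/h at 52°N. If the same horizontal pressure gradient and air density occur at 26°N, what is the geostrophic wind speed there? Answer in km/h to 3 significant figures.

226 km/h

With the same pressure gradient and density, V_g ∝ 1/f ∝ 1/sin φ.
V₂ = V₁ · sin φ₁ / sin φ₂ = 126 × sin 52° / sin 26°
V₂ = 126 × 0.7880/0.4384 = 226 km/h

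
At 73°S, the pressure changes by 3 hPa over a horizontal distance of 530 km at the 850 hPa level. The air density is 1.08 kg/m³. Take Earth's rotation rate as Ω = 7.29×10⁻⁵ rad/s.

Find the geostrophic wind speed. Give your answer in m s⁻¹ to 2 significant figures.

Coriolis parameter at 73°S:
f = 2Ω sin φ = 2 × 7.29×10⁻⁵ × sin 73° = 1.39×10⁻⁴ s⁻¹
Pressure gradient: |∂P/∂n| = 300 Pa / 530000 m = 5.66×10⁻⁴ Pa/m
Geostrophic balance (pressure-gradient force = Coriolis force):
V_g = (1/(fρ)) |∂P/∂n| = 5.66×10⁻⁴ / (1.39×10⁻⁴ × 1.08) = 3.76 m/s

3.8 m s⁻¹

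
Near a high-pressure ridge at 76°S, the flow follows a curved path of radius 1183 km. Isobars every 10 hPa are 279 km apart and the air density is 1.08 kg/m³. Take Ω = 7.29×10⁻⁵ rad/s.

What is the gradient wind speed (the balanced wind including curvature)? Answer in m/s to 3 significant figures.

28.2 m/s

Coriolis parameter at 76°S:
f = 2Ω sin φ = 2 × 7.29×10⁻⁵ × sin 76° = 1.41×10⁻⁴ s⁻¹
Pressure gradient: |∂P/∂n| = 1000 Pa / 279000 m = 3.58×10⁻³ Pa/m
Geostrophic speed: V_g = |∂P/∂n|/(fρ) = 3.58×10⁻³/(1.41×10⁻⁴ × 1.08) = 23.5 m/s
Around a high, pressure-gradient force acts outward with centrifugal, so Coriolis balances both:
fV = (1/ρ)|∂P/∂n| + V²/R  →  V² − fR·V + fR·V_g = 0
With fR = 1.41×10⁻⁴ × 1183×10³ m = 167 m/s:
V = [fR − √((fR)² − 4 fR V_g)]/2 = [167 − √(167² − 4×167×23.5)]/2 = 28.2 m/s
Supergeostrophic (V > V_g = 23.5 m/s), as expected around a high.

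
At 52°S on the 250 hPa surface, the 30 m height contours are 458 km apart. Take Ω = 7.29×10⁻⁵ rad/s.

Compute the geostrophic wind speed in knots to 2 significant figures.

11 knots

Coriolis parameter at 52°S:
f = 2Ω sin φ = 2 × 7.29×10⁻⁵ × sin 52° = 1.15×10⁻⁴ s⁻¹
Height gradient: |∂Z/∂n| = 30 m / 458000 m = 6.55×10⁻⁵
On a pressure surface, geostrophic balance gives V_g = (g/f)|∂Z/∂n|:
V_g = 9.81 × 6.55×10⁻⁵ / 1.15×10⁻⁴ = 5.59 m/s
Converting: 5.59 m/s × 1.944 = 11 knots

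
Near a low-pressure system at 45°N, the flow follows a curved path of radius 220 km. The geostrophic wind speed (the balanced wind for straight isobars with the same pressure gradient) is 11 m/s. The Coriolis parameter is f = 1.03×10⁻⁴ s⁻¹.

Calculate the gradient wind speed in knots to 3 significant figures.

Around a low, centrifugal force acts outward with Coriolis, so pressure-gradient force balances both:
(1/ρ)|∂P/∂n| = fV + V²/R  →  V² + fR·V − fR·V_g = 0
With fR = 1.03×10⁻⁴ × 220×10³ m = 22.7 m/s:
V = [−fR + √((fR)² + 4 fR V_g)]/2 = [−22.7 + √(22.7² + 4×22.7×11)]/2 = 8.1 m/s
Subgeostrophic (V < V_g = 11 m/s), as expected around a low.
Converting: 8.1 m/s × 1.944 = 15.8 knots

15.8 knots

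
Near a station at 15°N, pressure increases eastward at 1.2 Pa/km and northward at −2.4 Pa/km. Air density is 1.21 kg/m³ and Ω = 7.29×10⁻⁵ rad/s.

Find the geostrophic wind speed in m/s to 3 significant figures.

Coriolis parameter at 15°N:
f = 2Ω sin φ = 2 × 7.29×10⁻⁵ × sin 15° = 3.77×10⁻⁵ s⁻¹
Component geostrophic relations (x east, y north):
u_g = −(1/(fρ)) ∂P/∂y,  v_g = (1/(fρ)) ∂P/∂x
u_g = −(−2.4×10⁻³)/(3.77×10⁻⁵ × 1.21) = 52.6 m/s;  v_g = (1.2×10⁻³)/(3.77×10⁻⁵ × 1.21) = 26.3 m/s
|V_g| = √(u_g² + v_g²) = 58.8 m/s

58.8 m/s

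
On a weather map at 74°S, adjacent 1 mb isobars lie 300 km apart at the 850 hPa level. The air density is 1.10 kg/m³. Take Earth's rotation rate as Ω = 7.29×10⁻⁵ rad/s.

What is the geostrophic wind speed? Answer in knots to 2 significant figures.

4.2 knots

Coriolis parameter at 74°S:
f = 2Ω sin φ = 2 × 7.29×10⁻⁵ × sin 74° = 1.40×10⁻⁴ s⁻¹
Pressure gradient: |∂P/∂n| = 100 Pa / 300000 m = 3.33×10⁻⁴ Pa/m
Geostrophic balance (pressure-gradient force = Coriolis force):
V_g = (1/(fρ)) |∂P/∂n| = 3.33×10⁻⁴ / (1.40×10⁻⁴ × 1.10) = 2.16 m/s
Converting: 2.16 m/s × 1.944 = 4.2 knots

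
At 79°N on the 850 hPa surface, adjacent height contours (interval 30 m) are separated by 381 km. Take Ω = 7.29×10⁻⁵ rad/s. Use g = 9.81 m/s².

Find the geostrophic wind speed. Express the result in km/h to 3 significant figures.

Coriolis parameter at 79°N:
f = 2Ω sin φ = 2 × 7.29×10⁻⁵ × sin 79° = 1.43×10⁻⁴ s⁻¹
Height gradient: |∂Z/∂n| = 30 m / 381000 m = 7.87×10⁻⁵
On a pressure surface, geostrophic balance gives V_g = (g/f)|∂Z/∂n|:
V_g = 9.81 × 7.87×10⁻⁵ / 1.43×10⁻⁴ = 5.40 m/s
Converting: 5.40 m/s × 3.6 = 19.4 km/h

19.4 km/h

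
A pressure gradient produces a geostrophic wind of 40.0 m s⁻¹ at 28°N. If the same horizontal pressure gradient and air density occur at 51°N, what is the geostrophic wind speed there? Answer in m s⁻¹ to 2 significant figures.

With the same pressure gradient and density, V_g ∝ 1/f ∝ 1/sin φ.
V₂ = V₁ · sin φ₁ / sin φ₂ = 40.0 × sin 28° / sin 51°
V₂ = 40.0 × 0.4695/0.7771 = 24 m s⁻¹

24 m s⁻¹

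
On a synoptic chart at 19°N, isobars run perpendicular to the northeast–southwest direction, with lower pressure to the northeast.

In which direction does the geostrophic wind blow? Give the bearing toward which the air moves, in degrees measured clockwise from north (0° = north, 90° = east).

The pressure-gradient force points toward the northeast (bearing 045°).
Geostrophic balance: in the Northern Hemisphere the Coriolis force deflects motion to the right, so the geostrophic wind blows 90° to the right of the pressure-gradient force (low pressure on the left).
Rotating 045° by 90° clockwise gives 135° — the wind blows toward the southeast.

135°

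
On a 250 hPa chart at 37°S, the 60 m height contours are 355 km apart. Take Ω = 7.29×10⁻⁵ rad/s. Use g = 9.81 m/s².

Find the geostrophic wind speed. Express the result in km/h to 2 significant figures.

Coriolis parameter at 37°S:
f = 2Ω sin φ = 2 × 7.29×10⁻⁵ × sin 37° = 8.77×10⁻⁵ s⁻¹
Height gradient: |∂Z/∂n| = 60 m / 355000 m = 1.69×10⁻⁴
On a pressure surface, geostrophic balance gives V_g = (g/f)|∂Z/∂n|:
V_g = 9.81 × 1.69×10⁻⁴ / 8.77×10⁻⁵ = 18.9 m/s
Converting: 18.9 m/s × 3.6 = 68 km/h

68 km/h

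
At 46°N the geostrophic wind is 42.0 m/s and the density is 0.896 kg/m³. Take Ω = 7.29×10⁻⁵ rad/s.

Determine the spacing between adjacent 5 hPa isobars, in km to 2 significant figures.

130 km

Coriolis parameter at 46°N:
f = 2Ω sin φ = 2 × 7.29×10⁻⁵ × sin 46° = 1.05×10⁻⁴ s⁻¹
Geostrophic balance rearranged: |∂P/∂n| = f ρ V_g
|∂P/∂n| = 1.05×10⁻⁴ × 0.896 × 42.0 = 3.95×10⁻³ Pa/m
Isobar spacing: Δn = ΔP/|∂P/∂n| = 500 Pa / 3.95×10⁻³ Pa/m = 126684 m ≈ 130 km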